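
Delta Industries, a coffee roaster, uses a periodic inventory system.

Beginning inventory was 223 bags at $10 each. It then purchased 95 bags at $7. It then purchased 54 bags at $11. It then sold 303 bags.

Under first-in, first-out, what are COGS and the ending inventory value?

Sale 1 (303) [FIFO — oldest first]: 223 @ $10 + 80 @ $7 = $2,790
Ending inventory: 15 @ $7 + 54 @ $11 = $699
Check: goods available $3,489 = COGS $2,790 + ending $699

COGS = $2,790; ending inventory = $699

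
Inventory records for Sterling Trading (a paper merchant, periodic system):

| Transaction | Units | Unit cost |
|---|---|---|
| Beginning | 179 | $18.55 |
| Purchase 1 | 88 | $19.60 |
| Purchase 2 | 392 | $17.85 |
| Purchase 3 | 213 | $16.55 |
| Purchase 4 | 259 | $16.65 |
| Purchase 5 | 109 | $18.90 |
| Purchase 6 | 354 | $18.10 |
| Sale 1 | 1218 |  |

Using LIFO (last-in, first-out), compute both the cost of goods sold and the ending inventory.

Sale 1 (1218) [LIFO — newest first]: 354 @ $18.10 + 109 @ $18.90 + 259 @ $16.65 + 213 @ $16.55 + 283 @ $17.85 = $21,356.55
Ending inventory: 179 @ $18.55 + 88 @ $19.60 + 109 @ $17.85 = $6,990.90
Check: goods available $28,347.45 = COGS $21,356.55 + ending $6,990.90

COGS = $21,356.55; ending inventory = $6,990.90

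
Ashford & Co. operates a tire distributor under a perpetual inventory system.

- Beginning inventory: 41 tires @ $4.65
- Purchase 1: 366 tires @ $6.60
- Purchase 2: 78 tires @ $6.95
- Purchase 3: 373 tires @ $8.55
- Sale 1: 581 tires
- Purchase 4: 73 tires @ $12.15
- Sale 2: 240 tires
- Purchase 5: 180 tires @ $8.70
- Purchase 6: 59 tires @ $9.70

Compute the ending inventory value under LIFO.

Sale 1 (581) [LIFO — newest first]: 373 @ $8.55 + 78 @ $6.95 + 130 @ $6.60 = $4,589.25
Sale 2 (240) [LIFO — newest first]: 73 @ $12.15 + 167 @ $6.60 = $1,989.15
Total COGS = $4,589.25 + $1,989.15 = $6,578.40
Ending inventory: 41 @ $4.65 + 69 @ $6.60 + 180 @ $8.70 + 59 @ $9.70 = $2,784.35

Ending inventory = $2,784.35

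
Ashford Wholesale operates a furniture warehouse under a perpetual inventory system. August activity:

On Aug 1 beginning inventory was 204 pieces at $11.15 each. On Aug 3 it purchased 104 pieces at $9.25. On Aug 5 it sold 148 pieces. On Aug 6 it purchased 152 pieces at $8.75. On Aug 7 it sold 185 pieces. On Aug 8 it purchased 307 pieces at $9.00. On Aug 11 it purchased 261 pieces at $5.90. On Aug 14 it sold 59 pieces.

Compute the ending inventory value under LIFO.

Aug 5, 148 sold [LIFO — newest first]: 104 @ $9.25 + 44 @ $11.15 = $1,452.60
Aug 7, 185 sold [LIFO — newest first]: 152 @ $8.75 + 33 @ $11.15 = $1,697.95
Aug 14, 59 sold [LIFO — newest first]: 59 @ $5.90 = $348.10
Total COGS = $1,452.60 + $1,697.95 + $348.10 = $3,498.65
Ending inventory: 127 @ $11.15 + 307 @ $9.00 + 202 @ $5.90 = $5,370.85
Check: goods available $8,869.50 = COGS $3,498.65 + ending $5,370.85

Ending inventory = $5,370.85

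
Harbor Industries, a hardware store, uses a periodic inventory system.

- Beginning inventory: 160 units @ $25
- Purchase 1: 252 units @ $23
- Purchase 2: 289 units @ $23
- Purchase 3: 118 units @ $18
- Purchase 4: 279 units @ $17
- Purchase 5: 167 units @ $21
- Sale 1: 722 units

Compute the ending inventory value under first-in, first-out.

Sale 1 (722) [FIFO — oldest first]: 160 @ $25 + 252 @ $23 + 289 @ $23 + 21 @ $18 = $16,821
Ending inventory: 97 @ $18 + 279 @ $17 + 167 @ $21 = $9,996

Ending inventory = $9,996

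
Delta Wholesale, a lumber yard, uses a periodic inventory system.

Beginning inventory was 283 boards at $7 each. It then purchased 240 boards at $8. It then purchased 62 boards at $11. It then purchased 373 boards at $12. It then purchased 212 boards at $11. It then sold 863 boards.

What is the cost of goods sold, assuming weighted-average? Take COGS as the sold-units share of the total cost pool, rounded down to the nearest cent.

COGS = $8,402.07

Sale 1, sell 863: 863/1170 × $11,391.00 → $8,402.07
Ending inventory (cost pool remaining) = $2,988.93
Check: goods available $11,391.00 = COGS $8,402.07 + ending $2,988.93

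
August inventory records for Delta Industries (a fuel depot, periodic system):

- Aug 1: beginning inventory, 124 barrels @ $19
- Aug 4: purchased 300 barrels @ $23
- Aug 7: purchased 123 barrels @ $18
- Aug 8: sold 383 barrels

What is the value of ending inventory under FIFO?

Aug 8, 383 sold [FIFO — oldest first]: 124 @ $19 + 259 @ $23 = $8,313
Ending inventory: 41 @ $23 + 123 @ $18 = $3,157

Ending inventory = $3,157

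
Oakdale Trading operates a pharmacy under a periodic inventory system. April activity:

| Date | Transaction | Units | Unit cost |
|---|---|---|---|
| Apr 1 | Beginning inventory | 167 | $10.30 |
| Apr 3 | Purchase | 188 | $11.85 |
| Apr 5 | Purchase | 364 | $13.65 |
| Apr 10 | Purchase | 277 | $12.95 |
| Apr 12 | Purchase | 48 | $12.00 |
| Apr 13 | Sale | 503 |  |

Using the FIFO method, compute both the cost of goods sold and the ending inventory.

Apr 13, 503 sold [FIFO — oldest first]: 167 @ $10.30 + 188 @ $11.85 + 148 @ $13.65 = $5,968.10
Ending inventory: 216 @ $13.65 + 277 @ $12.95 + 48 @ $12.00 = $7,111.55

COGS = $5,968.10; ending inventory = $7,111.55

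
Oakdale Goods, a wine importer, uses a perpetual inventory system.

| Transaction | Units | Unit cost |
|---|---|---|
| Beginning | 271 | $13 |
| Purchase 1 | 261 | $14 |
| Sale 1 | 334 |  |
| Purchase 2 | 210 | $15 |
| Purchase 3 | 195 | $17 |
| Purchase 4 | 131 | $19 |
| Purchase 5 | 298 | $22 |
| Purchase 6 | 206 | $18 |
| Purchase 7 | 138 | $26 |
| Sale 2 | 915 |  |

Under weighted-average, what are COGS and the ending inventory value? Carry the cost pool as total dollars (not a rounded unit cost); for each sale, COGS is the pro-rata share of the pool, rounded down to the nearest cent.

After Beginning: 271 on hand, pool $3,523.00 (≈ $13.0000 each)
After Purchase 1: 532 on hand, pool $7,177.00 (≈ $13.4906 each)
Sale 1, sell 334: 334/532 × $7,177.00 → $4,505.86
After Purchase 2: 408 on hand, pool $5,821.14 (≈ $14.2675 each)
After Purchase 3: 603 on hand, pool $9,136.14 (≈ $15.1511 each)
After Purchase 4: 734 on hand, pool $11,625.14 (≈ $15.8381 each)
After Purchase 5: 1032 on hand, pool $18,181.14 (≈ $17.6174 each)
After Purchase 6: 1238 on hand, pool $21,889.14 (≈ $17.6811 each)
After Purchase 7: 1376 on hand, pool $25,477.14 (≈ $18.5154 each)
Sale 2, sell 915: 915/1376 × $25,477.14 → $16,941.55
Total COGS = $4,505.86 + $16,941.55 = $21,447.41
Ending inventory (cost pool remaining) = $8,535.59

COGS = $21,447.41; ending inventory = $8,535.59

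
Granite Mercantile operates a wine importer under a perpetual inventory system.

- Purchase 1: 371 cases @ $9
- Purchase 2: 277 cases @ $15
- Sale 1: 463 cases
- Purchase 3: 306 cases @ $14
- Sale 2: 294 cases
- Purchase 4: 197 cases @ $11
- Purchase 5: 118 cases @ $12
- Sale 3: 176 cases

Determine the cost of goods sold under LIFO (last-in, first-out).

Sale 1 (463) [LIFO — newest first]: 277 @ $15 + 186 @ $9 = $5,829
Sale 2 (294) [LIFO — newest first]: 294 @ $14 = $4,116
Sale 3 (176) [LIFO — newest first]: 118 @ $12 + 58 @ $11 = $2,054
Total COGS = $5,829 + $4,116 + $2,054 = $11,999
Ending inventory: 185 @ $9 + 12 @ $14 + 139 @ $11 = $3,362
Check: goods available $15,361 = COGS $11,999 + ending $3,362

COGS = $11,999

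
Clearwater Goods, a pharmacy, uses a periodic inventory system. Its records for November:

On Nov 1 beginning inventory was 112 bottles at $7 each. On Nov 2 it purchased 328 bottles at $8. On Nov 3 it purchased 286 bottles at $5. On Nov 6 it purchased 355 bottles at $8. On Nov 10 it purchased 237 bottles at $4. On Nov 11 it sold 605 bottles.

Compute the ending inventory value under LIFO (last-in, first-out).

Nov 11, 605 sold [LIFO — newest first]: 237 @ $4 + 355 @ $8 + 13 @ $5 = $3,853
Ending inventory: 112 @ $7 + 328 @ $8 + 273 @ $5 = $4,773
Check: goods available $8,626 = COGS $3,853 + ending $4,773

Ending inventory = $4,773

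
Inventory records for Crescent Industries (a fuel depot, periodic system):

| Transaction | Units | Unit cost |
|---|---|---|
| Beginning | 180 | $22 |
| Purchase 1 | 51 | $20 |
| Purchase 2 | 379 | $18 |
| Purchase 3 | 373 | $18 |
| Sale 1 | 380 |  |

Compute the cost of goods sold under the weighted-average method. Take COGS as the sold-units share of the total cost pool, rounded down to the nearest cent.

Sale 1, sell 380: 380/983 × $18,516.00 → $7,157.76
Ending inventory (cost pool remaining) = $11,358.24
Check: goods available $18,516.00 = COGS $7,157.76 + ending $11,358.24

COGS = $7,157.76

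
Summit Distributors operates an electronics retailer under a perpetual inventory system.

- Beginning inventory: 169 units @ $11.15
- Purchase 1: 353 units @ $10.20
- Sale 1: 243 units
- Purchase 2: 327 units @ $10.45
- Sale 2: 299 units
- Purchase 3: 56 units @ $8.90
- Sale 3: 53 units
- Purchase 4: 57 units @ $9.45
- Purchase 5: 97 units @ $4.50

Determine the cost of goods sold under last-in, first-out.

COGS = $6,074.85

Sale 1 (243) [LIFO — newest first]: 243 @ $10.20 = $2,478.60
Sale 2 (299) [LIFO — newest first]: 299 @ $10.45 = $3,124.55
Sale 3 (53) [LIFO — newest first]: 53 @ $8.90 = $471.70
Total COGS = $2,478.60 + $3,124.55 + $471.70 = $6,074.85
Ending inventory: 169 @ $11.15 + 110 @ $10.20 + 28 @ $10.45 + 3 @ $8.90 + 57 @ $9.45 + 97 @ $4.50 = $4,300.80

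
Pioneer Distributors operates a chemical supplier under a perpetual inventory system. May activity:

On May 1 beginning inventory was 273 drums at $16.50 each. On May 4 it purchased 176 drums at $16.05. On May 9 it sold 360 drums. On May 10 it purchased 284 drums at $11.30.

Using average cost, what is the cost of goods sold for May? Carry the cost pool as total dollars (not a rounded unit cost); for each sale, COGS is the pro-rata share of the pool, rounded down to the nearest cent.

After May 1: 273 on hand, pool $4,504.50 (≈ $16.5000 each)
After May 4: 449 on hand, pool $7,329.30 (≈ $16.3236 each)
May 9, sell 360: 360/449 × $7,329.30 → $5,876.49
After May 10: 373 on hand, pool $4,662.01 (≈ $12.4987 each)
Ending inventory (cost pool remaining) = $4,662.01
Check: goods available $10,538.50 = COGS $5,876.49 + ending $4,662.01

COGS = $5,876.49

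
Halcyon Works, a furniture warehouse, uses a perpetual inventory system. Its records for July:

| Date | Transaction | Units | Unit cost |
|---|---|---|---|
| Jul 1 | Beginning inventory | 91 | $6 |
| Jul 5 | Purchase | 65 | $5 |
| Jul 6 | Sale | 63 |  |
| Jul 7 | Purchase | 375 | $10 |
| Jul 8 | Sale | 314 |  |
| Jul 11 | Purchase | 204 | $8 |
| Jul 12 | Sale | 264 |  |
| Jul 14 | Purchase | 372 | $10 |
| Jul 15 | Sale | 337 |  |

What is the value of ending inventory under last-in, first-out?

Ending inventory = $916

Jul 6, 63 sold [LIFO — newest first]: 63 @ $5 = $315
Jul 8, 314 sold [LIFO — newest first]: 314 @ $10 = $3,140
Jul 12, 264 sold [LIFO — newest first]: 204 @ $8 + 60 @ $10 = $2,232
Jul 15, 337 sold [LIFO — newest first]: 337 @ $10 = $3,370
Total COGS = $315 + $3,140 + $2,232 + $3,370 = $9,057
Ending inventory: 91 @ $6 + 2 @ $5 + 1 @ $10 + 35 @ $10 = $916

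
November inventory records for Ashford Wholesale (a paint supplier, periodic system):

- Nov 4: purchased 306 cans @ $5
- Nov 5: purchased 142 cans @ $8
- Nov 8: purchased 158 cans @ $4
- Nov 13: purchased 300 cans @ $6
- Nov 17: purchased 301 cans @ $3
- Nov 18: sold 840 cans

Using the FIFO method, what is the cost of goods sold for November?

COGS = $4,702

Nov 18, 840 sold [FIFO — oldest first]: 306 @ $5 + 142 @ $8 + 158 @ $4 + 234 @ $6 = $4,702
Ending inventory: 66 @ $6 + 301 @ $3 = $1,299
Check: goods available $6,001 = COGS $4,702 + ending $1,299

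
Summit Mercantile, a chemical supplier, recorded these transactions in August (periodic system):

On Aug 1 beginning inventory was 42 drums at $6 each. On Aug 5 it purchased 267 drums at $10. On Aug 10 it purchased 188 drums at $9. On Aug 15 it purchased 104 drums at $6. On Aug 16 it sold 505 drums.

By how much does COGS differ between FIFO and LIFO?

FIFO COGS: 42 @ $6 + 267 @ $10 + 188 @ $9 + 8 @ $6 = $4,662
LIFO COGS: 104 @ $6 + 188 @ $9 + 213 @ $10 = $4,446
Difference = |$4,662 − $4,446| = $216

$216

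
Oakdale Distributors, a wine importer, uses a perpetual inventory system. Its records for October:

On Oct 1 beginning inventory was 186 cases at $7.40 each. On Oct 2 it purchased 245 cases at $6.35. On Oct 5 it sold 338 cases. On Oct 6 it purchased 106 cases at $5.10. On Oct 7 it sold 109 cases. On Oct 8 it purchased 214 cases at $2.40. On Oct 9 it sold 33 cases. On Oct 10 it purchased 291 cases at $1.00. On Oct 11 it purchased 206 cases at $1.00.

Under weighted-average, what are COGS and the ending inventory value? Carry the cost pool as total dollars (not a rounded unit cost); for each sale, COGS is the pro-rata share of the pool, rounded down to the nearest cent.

COGS = $3,055.46; ending inventory = $1,427.89

After Oct 1: 186 on hand, pool $1,376.40 (≈ $7.4000 each)
After Oct 2: 431 on hand, pool $2,932.15 (≈ $6.8031 each)
Oct 5, sell 338: 338/431 × $2,932.15 → $2,299.45
After Oct 6: 199 on hand, pool $1,173.30 (≈ $5.8960 each)
Oct 7, sell 109: 109/199 × $1,173.30 → $642.66
After Oct 8: 304 on hand, pool $1,044.24 (≈ $3.4350 each)
Oct 9, sell 33: 33/304 × $1,044.24 → $113.35
After Oct 10: 562 on hand, pool $1,221.89 (≈ $2.1742 each)
After Oct 11: 768 on hand, pool $1,427.89 (≈ $1.8592 each)
Total COGS = $2,299.45 + $642.66 + $113.35 = $3,055.46
Ending inventory (cost pool remaining) = $1,427.89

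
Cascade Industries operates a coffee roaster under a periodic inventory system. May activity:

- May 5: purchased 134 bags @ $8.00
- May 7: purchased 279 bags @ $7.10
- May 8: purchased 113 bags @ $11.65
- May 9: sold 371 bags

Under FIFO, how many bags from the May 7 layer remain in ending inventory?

42

May 9, 371 sold [FIFO — oldest first]: 134 @ $8.00 + 237 @ $7.10 = $2,754.70
Ending inventory: 42 @ $7.10 + 113 @ $11.65 = $1,614.65
Check: goods available $4,369.35 = COGS $2,754.70 + ending $1,614.65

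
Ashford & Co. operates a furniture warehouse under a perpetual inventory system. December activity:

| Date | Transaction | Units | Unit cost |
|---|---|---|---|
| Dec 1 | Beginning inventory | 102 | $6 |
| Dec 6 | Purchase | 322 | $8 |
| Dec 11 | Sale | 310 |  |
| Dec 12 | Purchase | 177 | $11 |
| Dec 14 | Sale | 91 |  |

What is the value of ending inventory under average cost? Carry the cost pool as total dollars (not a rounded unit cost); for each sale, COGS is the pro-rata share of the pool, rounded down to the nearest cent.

Ending inventory = $1,927.26

After Dec 1: 102 on hand, pool $612.00 (≈ $6.0000 each)
After Dec 6: 424 on hand, pool $3,188.00 (≈ $7.5189 each)
Dec 11, sell 310: 310/424 × $3,188.00 → $2,330.84
After Dec 12: 291 on hand, pool $2,804.16 (≈ $9.6363 each)
Dec 14, sell 91: 91/291 × $2,804.16 → $876.90
Total COGS = $2,330.84 + $876.90 = $3,207.74
Ending inventory (cost pool remaining) = $1,927.26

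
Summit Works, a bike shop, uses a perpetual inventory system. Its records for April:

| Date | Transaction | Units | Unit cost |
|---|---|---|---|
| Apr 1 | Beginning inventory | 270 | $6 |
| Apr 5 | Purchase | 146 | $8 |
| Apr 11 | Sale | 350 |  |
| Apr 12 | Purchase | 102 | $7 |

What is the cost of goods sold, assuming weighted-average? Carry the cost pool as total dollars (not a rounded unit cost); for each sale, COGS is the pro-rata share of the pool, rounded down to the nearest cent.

COGS = $2,345.67

After Apr 1: 270 on hand, pool $1,620.00 (≈ $6.0000 each)
After Apr 5: 416 on hand, pool $2,788.00 (≈ $6.7019 each)
Apr 11, sell 350: 350/416 × $2,788.00 → $2,345.67
After Apr 12: 168 on hand, pool $1,156.33 (≈ $6.8829 each)
Ending inventory (cost pool remaining) = $1,156.33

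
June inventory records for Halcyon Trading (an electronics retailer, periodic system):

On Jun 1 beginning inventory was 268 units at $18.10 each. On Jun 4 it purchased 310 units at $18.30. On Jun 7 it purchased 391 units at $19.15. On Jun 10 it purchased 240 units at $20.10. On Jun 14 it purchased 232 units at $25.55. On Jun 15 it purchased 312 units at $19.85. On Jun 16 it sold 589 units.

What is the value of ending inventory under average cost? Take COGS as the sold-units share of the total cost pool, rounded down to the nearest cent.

Jun 16, sell 589: 589/1753 × $34,956.25 → $11,745.14
Ending inventory (cost pool remaining) = $23,211.11
Check: goods available $34,956.25 = COGS $11,745.14 + ending $23,211.11

Ending inventory = $23,211.11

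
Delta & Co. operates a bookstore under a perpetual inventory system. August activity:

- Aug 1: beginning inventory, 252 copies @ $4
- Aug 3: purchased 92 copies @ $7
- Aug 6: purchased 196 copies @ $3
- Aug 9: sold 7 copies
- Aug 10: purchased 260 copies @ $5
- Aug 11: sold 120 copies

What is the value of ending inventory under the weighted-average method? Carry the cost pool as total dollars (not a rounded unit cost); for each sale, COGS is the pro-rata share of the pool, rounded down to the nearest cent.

Ending inventory = $2,979.68

After Aug 1: 252 on hand, pool $1,008.00 (≈ $4.0000 each)
After Aug 3: 344 on hand, pool $1,652.00 (≈ $4.8023 each)
After Aug 6: 540 on hand, pool $2,240.00 (≈ $4.1481 each)
Aug 9, sell 7: 7/540 × $2,240.00 → $29.03
After Aug 10: 793 on hand, pool $3,510.97 (≈ $4.4275 each)
Aug 11, sell 120: 120/793 × $3,510.97 → $531.29
Total COGS = $29.03 + $531.29 = $560.32
Ending inventory (cost pool remaining) = $2,979.68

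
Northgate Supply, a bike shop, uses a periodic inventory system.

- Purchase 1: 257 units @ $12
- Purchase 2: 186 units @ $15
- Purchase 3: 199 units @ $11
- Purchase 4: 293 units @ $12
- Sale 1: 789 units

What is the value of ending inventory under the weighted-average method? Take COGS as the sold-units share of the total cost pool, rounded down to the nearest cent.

Ending inventory = $1,808.06

Sale 1, sell 789: 789/935 × $11,579.00 → $9,770.94
Ending inventory (cost pool remaining) = $1,808.06
Check: goods available $11,579.00 = COGS $9,770.94 + ending $1,808.06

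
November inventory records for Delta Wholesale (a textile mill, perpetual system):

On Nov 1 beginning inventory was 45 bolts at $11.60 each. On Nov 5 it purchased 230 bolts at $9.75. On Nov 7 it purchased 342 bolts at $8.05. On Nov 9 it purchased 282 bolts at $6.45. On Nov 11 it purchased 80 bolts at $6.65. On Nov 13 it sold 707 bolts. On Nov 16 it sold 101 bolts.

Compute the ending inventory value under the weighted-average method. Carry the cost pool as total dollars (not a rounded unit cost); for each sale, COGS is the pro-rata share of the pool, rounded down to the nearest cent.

After Nov 1: 45 on hand, pool $522.00 (≈ $11.6000 each)
After Nov 5: 275 on hand, pool $2,764.50 (≈ $10.0527 each)
After Nov 7: 617 on hand, pool $5,517.60 (≈ $8.9426 each)
After Nov 9: 899 on hand, pool $7,336.50 (≈ $8.1607 each)
After Nov 11: 979 on hand, pool $7,868.50 (≈ $8.0373 each)
Nov 13, sell 707: 707/979 × $7,868.50 → $5,682.35
Nov 16, sell 101: 101/272 × $2,186.15 → $811.76
Total COGS = $5,682.35 + $811.76 = $6,494.11
Ending inventory (cost pool remaining) = $1,374.39

Ending inventory = $1,374.39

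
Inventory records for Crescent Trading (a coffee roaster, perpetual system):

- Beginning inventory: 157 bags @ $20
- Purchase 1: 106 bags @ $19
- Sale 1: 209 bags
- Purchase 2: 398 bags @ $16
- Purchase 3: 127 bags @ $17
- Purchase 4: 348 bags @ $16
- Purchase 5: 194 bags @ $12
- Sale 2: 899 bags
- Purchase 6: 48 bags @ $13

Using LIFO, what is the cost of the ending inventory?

Sale 1 (209) [LIFO — newest first]: 106 @ $19 + 103 @ $20 = $4,074
Sale 2 (899) [LIFO — newest first]: 194 @ $12 + 348 @ $16 + 127 @ $17 + 230 @ $16 = $13,735
Total COGS = $4,074 + $13,735 = $17,809
Ending inventory: 54 @ $20 + 168 @ $16 + 48 @ $13 = $4,392

Ending inventory = $4,392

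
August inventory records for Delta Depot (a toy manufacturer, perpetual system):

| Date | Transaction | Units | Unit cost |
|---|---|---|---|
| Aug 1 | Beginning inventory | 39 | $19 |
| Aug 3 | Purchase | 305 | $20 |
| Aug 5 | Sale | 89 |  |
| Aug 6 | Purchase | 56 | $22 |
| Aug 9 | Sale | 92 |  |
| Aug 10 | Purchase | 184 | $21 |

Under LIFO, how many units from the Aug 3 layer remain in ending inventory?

180

Aug 5, 89 sold [LIFO — newest first]: 89 @ $20 = $1,780
Aug 9, 92 sold [LIFO — newest first]: 56 @ $22 + 36 @ $20 = $1,952
Total COGS = $1,780 + $1,952 = $3,732
Ending inventory: 39 @ $19 + 180 @ $20 + 184 @ $21 = $8,205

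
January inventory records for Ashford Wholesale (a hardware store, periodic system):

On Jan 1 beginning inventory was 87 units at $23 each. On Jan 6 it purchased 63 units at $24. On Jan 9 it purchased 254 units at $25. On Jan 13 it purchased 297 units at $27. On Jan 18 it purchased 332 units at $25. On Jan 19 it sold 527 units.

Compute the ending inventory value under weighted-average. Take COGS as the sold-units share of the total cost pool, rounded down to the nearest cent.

Jan 19, sell 527: 527/1033 × $26,182.00 → $13,357.12
Ending inventory (cost pool remaining) = $12,824.88

Ending inventory = $12,824.88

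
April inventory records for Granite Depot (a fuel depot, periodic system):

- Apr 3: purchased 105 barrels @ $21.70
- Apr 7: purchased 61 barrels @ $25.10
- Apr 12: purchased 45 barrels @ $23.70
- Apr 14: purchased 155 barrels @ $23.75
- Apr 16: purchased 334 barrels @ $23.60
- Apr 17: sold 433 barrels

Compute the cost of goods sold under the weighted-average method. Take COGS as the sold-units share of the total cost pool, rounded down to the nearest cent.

COGS = $10,169.15

Apr 17, sell 433: 433/700 × $16,439.75 → $10,169.15
Ending inventory (cost pool remaining) = $6,270.60
Check: goods available $16,439.75 = COGS $10,169.15 + ending $6,270.60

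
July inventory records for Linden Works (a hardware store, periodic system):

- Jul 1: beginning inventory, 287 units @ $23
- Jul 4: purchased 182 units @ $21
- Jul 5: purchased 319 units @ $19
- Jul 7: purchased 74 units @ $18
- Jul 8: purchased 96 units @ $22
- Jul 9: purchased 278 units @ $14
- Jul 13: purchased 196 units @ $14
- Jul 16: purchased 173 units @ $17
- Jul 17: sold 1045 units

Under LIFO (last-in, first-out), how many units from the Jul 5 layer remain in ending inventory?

Jul 17, 1045 sold [LIFO — newest first]: 173 @ $17 + 196 @ $14 + 278 @ $14 + 96 @ $22 + 74 @ $18 + 228 @ $19 = $17,353
Ending inventory: 287 @ $23 + 182 @ $21 + 91 @ $19 = $12,152

91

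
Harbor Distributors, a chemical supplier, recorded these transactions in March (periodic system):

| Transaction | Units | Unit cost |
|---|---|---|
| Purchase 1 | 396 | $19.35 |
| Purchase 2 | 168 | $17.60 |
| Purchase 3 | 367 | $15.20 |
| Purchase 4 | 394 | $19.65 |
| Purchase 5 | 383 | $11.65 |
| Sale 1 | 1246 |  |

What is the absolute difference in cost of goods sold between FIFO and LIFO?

FIFO COGS: 396 @ $19.35 + 168 @ $17.60 + 367 @ $15.20 + 315 @ $19.65 = $22,387.55
LIFO COGS: 383 @ $11.65 + 394 @ $19.65 + 367 @ $15.20 + 102 @ $17.60 = $19,577.65
Difference = |$22,387.55 − $19,577.65| = $2,809.90

$2,809.90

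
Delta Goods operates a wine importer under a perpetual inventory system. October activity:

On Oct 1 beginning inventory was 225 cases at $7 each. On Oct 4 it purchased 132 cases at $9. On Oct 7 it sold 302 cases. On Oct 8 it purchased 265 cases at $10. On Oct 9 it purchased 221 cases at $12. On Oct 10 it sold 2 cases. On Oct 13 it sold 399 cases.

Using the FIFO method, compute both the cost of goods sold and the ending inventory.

Oct 7, 302 sold [FIFO — oldest first]: 225 @ $7 + 77 @ $9 = $2,268
Oct 10, 2 sold [FIFO — oldest first]: 2 @ $9 = $18
Oct 13, 399 sold [FIFO — oldest first]: 53 @ $9 + 265 @ $10 + 81 @ $12 = $4,099
Total COGS = $2,268 + $18 + $4,099 = $6,385
Ending inventory: 140 @ $12 = $1,680

COGS = $6,385; ending inventory = $1,680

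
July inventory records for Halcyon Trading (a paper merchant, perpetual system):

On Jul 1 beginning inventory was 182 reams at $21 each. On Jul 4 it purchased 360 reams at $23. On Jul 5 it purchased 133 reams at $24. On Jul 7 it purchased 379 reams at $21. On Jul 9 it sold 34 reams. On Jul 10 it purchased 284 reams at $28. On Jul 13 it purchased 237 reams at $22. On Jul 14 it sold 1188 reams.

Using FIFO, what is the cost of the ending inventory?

Ending inventory = $8,462

Jul 9, 34 sold [FIFO — oldest first]: 34 @ $21 = $714
Jul 14, 1188 sold [FIFO — oldest first]: 148 @ $21 + 360 @ $23 + 133 @ $24 + 379 @ $21 + 168 @ $28 = $27,243
Total COGS = $714 + $27,243 = $27,957
Ending inventory: 116 @ $28 + 237 @ $22 = $8,462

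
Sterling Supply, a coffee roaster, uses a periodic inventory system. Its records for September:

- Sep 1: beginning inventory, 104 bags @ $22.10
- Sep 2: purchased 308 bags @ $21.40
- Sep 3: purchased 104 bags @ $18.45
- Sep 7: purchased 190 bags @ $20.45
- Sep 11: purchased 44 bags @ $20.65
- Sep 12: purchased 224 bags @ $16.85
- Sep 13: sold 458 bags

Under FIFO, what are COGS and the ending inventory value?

Sep 13, 458 sold [FIFO — oldest first]: 104 @ $22.10 + 308 @ $21.40 + 46 @ $18.45 = $9,738.30
Ending inventory: 58 @ $18.45 + 190 @ $20.45 + 44 @ $20.65 + 224 @ $16.85 = $9,638.60

COGS = $9,738.30; ending inventory = $9,638.60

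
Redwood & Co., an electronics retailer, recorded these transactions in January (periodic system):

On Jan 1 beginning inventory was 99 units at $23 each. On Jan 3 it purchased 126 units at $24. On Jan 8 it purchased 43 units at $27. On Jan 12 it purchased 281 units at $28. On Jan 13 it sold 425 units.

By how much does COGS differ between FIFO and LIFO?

FIFO COGS: 99 @ $23 + 126 @ $24 + 43 @ $27 + 157 @ $28 = $10,858
LIFO COGS: 281 @ $28 + 43 @ $27 + 101 @ $24 = $11,453
Difference = |$10,858 − $11,453| = $595

$595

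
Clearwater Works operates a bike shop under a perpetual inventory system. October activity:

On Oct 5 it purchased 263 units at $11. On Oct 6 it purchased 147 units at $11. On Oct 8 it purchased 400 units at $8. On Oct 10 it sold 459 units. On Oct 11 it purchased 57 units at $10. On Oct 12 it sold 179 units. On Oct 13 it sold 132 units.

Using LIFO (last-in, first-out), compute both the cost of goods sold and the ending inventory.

Oct 10, 459 sold [LIFO — newest first]: 400 @ $8 + 59 @ $11 = $3,849
Oct 12, 179 sold [LIFO — newest first]: 57 @ $10 + 88 @ $11 + 34 @ $11 = $1,912
Oct 13, 132 sold [LIFO — newest first]: 132 @ $11 = $1,452
Total COGS = $3,849 + $1,912 + $1,452 = $7,213
Ending inventory: 97 @ $11 = $1,067

COGS = $7,213; ending inventory = $1,067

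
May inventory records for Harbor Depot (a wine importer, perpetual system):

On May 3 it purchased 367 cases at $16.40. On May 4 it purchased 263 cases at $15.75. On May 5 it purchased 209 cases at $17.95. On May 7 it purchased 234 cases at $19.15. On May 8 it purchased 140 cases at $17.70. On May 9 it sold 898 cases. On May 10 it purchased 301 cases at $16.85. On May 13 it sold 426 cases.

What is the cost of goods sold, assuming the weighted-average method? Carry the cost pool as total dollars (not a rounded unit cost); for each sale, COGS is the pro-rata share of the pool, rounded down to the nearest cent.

COGS = $22,707.39

After May 3: 367 on hand, pool $6,018.80 (≈ $16.4000 each)
After May 4: 630 on hand, pool $10,161.05 (≈ $16.1287 each)
After May 5: 839 on hand, pool $13,912.60 (≈ $16.5824 each)
After May 7: 1073 on hand, pool $18,393.70 (≈ $17.1423 each)
After May 8: 1213 on hand, pool $20,871.70 (≈ $17.2067 each)
May 9, sell 898: 898/1213 × $20,871.70 → $15,451.59
After May 10: 616 on hand, pool $10,491.96 (≈ $17.0324 each)
May 13, sell 426: 426/616 × $10,491.96 → $7,255.80
Total COGS = $15,451.59 + $7,255.80 = $22,707.39
Ending inventory (cost pool remaining) = $3,236.16
Check: goods available $25,943.55 = COGS $22,707.39 + ending $3,236.16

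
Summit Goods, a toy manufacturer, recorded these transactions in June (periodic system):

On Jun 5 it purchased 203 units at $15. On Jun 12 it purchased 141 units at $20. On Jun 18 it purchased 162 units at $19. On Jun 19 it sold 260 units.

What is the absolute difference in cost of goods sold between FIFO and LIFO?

$853

FIFO COGS: 203 @ $15 + 57 @ $20 = $4,185
LIFO COGS: 162 @ $19 + 98 @ $20 = $5,038
Difference = |$4,185 − $5,038| = $853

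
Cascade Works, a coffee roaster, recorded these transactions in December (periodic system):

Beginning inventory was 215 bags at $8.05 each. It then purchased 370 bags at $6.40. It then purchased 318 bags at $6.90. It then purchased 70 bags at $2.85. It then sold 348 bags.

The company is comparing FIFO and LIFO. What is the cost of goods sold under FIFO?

FIFO COGS: 215 @ $8.05 + 133 @ $6.40 = $2,581.95
LIFO COGS: 70 @ $2.85 + 278 @ $6.90 = $2,117.70

COGS = $2,581.95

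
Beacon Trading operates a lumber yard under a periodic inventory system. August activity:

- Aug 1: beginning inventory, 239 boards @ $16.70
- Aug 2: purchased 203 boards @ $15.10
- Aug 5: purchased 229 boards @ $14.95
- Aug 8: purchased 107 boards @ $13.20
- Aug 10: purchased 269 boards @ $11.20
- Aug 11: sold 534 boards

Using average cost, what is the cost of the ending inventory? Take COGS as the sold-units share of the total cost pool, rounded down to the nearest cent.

Aug 11, sell 534: 534/1047 × $14,905.35 → $7,602.15
Ending inventory (cost pool remaining) = $7,303.20

Ending inventory = $7,303.20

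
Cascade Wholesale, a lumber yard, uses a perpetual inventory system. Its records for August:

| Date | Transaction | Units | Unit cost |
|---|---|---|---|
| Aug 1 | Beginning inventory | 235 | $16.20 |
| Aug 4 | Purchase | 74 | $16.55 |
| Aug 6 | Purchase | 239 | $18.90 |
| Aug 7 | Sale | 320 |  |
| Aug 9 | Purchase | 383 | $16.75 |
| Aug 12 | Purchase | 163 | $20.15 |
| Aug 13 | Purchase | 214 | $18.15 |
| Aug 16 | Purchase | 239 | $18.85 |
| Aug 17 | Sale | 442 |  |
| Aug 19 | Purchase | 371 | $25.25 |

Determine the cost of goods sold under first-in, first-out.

COGS = $13,133.30

Aug 7, 320 sold [FIFO — oldest first]: 235 @ $16.20 + 74 @ $16.55 + 11 @ $18.90 = $5,239.60
Aug 17, 442 sold [FIFO — oldest first]: 228 @ $18.90 + 214 @ $16.75 = $7,893.70
Total COGS = $5,239.60 + $7,893.70 = $13,133.30
Ending inventory: 169 @ $16.75 + 163 @ $20.15 + 214 @ $18.15 + 239 @ $18.85 + 371 @ $25.25 = $23,872.20
Check: goods available $37,005.50 = COGS $13,133.30 + ending $23,872.20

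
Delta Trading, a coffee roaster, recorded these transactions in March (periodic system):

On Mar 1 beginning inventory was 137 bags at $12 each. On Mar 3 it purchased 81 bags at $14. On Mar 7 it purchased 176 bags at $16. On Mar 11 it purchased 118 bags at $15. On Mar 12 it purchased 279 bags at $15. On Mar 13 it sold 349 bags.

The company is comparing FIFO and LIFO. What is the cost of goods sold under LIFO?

COGS = $5,235

FIFO COGS: 137 @ $12 + 81 @ $14 + 131 @ $16 = $4,874
LIFO COGS: 279 @ $15 + 70 @ $15 = $5,235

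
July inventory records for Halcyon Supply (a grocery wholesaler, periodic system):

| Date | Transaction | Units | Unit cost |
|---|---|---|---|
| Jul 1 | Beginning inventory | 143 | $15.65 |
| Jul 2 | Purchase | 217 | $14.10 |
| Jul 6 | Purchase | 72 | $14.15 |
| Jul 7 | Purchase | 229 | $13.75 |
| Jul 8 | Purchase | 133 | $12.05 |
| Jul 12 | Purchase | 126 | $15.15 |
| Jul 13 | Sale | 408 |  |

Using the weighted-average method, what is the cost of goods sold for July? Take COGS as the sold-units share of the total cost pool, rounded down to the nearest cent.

COGS = $5,754.90

Jul 13, sell 408: 408/920 × $12,976.75 → $5,754.90
Ending inventory (cost pool remaining) = $7,221.85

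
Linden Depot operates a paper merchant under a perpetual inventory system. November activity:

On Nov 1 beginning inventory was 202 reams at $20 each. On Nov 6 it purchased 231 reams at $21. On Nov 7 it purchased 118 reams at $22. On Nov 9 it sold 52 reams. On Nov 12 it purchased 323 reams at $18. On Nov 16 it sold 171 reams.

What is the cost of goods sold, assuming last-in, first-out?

COGS = $4,222

Nov 9, 52 sold [LIFO — newest first]: 52 @ $22 = $1,144
Nov 16, 171 sold [LIFO — newest first]: 171 @ $18 = $3,078
Total COGS = $1,144 + $3,078 = $4,222
Ending inventory: 202 @ $20 + 231 @ $21 + 66 @ $22 + 152 @ $18 = $13,079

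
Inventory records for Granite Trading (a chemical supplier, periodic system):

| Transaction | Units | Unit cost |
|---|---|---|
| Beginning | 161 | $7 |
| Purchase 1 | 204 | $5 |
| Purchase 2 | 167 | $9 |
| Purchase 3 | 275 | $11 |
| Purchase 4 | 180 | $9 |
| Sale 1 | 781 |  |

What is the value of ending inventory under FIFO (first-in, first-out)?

Ending inventory = $1,906

Sale 1 (781) [FIFO — oldest first]: 161 @ $7 + 204 @ $5 + 167 @ $9 + 249 @ $11 = $6,389
Ending inventory: 26 @ $11 + 180 @ $9 = $1,906
Check: goods available $8,295 = COGS $6,389 + ending $1,906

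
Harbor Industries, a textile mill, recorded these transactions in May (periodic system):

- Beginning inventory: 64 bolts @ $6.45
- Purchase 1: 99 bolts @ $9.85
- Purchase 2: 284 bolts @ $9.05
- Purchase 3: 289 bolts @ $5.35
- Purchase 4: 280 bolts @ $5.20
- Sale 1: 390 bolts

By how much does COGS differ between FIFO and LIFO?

$1,397.80

FIFO COGS: 64 @ $6.45 + 99 @ $9.85 + 227 @ $9.05 = $3,442.30
LIFO COGS: 280 @ $5.20 + 110 @ $5.35 = $2,044.50
Difference = |$3,442.30 − $2,044.50| = $1,397.80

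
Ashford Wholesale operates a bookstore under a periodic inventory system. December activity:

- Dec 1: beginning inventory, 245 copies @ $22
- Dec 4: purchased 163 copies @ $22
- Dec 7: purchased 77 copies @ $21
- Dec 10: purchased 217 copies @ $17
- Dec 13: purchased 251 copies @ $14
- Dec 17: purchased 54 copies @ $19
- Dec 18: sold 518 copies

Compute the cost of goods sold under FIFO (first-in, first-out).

Dec 18, 518 sold [FIFO — oldest first]: 245 @ $22 + 163 @ $22 + 77 @ $21 + 33 @ $17 = $11,154
Ending inventory: 184 @ $17 + 251 @ $14 + 54 @ $19 = $7,668
Check: goods available $18,822 = COGS $11,154 + ending $7,668

COGS = $11,154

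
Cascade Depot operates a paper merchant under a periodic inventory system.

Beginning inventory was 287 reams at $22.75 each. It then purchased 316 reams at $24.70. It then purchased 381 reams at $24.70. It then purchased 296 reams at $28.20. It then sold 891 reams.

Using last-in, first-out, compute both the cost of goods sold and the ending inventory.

Sale 1 (891) [LIFO — newest first]: 296 @ $28.20 + 381 @ $24.70 + 214 @ $24.70 = $23,043.70
Ending inventory: 287 @ $22.75 + 102 @ $24.70 = $9,048.65

COGS = $23,043.70; ending inventory = $9,048.65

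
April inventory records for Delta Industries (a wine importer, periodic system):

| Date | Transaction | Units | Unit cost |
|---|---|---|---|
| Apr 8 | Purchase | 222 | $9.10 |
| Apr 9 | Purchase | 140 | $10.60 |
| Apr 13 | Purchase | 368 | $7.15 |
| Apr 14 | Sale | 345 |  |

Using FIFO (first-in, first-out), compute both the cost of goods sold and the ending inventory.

COGS = $3,324.00; ending inventory = $2,811.40

Apr 14, 345 sold [FIFO — oldest first]: 222 @ $9.10 + 123 @ $10.60 = $3,324.00
Ending inventory: 17 @ $10.60 + 368 @ $7.15 = $2,811.40
Check: goods available $6,135.40 = COGS $3,324.00 + ending $2,811.40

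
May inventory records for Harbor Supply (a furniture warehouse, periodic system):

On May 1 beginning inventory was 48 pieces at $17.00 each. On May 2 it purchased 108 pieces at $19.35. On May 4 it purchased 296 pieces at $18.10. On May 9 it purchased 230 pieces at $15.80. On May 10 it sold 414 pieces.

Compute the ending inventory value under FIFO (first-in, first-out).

Ending inventory = $4,321.80

May 10, 414 sold [FIFO — oldest first]: 48 @ $17.00 + 108 @ $19.35 + 258 @ $18.10 = $7,575.60
Ending inventory: 38 @ $18.10 + 230 @ $15.80 = $4,321.80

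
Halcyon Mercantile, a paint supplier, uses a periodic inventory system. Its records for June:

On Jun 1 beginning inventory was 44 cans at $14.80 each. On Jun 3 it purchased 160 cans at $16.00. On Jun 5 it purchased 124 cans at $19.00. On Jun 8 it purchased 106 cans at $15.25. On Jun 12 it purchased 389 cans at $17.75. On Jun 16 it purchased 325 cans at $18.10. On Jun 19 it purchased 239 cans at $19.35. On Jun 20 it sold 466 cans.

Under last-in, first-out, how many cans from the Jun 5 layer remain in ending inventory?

124

Jun 20, 466 sold [LIFO — newest first]: 239 @ $19.35 + 227 @ $18.10 = $8,733.35
Ending inventory: 44 @ $14.80 + 160 @ $16.00 + 124 @ $19.00 + 106 @ $15.25 + 389 @ $17.75 + 98 @ $18.10 = $15,862.25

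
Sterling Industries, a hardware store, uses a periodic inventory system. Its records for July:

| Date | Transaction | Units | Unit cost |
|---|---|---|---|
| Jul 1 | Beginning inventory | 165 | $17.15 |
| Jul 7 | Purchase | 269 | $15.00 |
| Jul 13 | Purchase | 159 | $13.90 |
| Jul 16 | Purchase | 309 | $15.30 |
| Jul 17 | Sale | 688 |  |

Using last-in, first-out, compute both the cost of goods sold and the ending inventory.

COGS = $10,237.80; ending inventory = $3,564.75

Jul 17, 688 sold [LIFO — newest first]: 309 @ $15.30 + 159 @ $13.90 + 220 @ $15.00 = $10,237.80
Ending inventory: 165 @ $17.15 + 49 @ $15.00 = $3,564.75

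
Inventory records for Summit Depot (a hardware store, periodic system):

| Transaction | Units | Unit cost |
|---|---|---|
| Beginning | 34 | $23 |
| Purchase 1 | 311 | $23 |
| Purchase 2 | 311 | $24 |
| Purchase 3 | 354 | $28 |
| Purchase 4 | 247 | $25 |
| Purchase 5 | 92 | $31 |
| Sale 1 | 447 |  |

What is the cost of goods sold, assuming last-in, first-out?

Sale 1 (447) [LIFO — newest first]: 92 @ $31 + 247 @ $25 + 108 @ $28 = $12,051
Ending inventory: 34 @ $23 + 311 @ $23 + 311 @ $24 + 246 @ $28 = $22,287

COGS = $12,051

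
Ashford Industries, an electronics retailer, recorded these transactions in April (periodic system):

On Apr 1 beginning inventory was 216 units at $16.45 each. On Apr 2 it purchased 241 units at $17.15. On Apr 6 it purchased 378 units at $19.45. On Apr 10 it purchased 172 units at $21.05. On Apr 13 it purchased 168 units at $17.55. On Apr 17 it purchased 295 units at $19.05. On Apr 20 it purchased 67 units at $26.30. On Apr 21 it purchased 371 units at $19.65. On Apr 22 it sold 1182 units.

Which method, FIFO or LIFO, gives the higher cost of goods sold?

FIFO COGS: 216 @ $16.45 + 241 @ $17.15 + 378 @ $19.45 + 172 @ $21.05 + 168 @ $17.55 + 7 @ $19.05 = $21,740.80
LIFO COGS: 371 @ $19.65 + 67 @ $26.30 + 295 @ $19.05 + 168 @ $17.55 + 172 @ $21.05 + 109 @ $19.45 = $23,361.05

LIFO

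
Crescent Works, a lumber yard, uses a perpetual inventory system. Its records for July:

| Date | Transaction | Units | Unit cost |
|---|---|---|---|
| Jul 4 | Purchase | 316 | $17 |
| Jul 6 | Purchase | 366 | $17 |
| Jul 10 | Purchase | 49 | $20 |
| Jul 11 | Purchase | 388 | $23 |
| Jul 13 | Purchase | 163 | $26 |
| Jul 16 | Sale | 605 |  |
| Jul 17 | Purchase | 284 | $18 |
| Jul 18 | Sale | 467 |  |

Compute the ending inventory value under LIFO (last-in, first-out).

Jul 16, 605 sold [LIFO — newest first]: 163 @ $26 + 388 @ $23 + 49 @ $20 + 5 @ $17 = $14,227
Jul 18, 467 sold [LIFO — newest first]: 284 @ $18 + 183 @ $17 = $8,223
Total COGS = $14,227 + $8,223 = $22,450
Ending inventory: 316 @ $17 + 178 @ $17 = $8,398

Ending inventory = $8,398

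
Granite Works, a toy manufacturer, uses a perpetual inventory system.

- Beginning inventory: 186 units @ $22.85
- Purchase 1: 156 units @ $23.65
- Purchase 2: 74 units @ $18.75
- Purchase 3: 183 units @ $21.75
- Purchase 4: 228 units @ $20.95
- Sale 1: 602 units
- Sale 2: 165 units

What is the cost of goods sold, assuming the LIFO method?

Sale 1 (602) [LIFO — newest first]: 228 @ $20.95 + 183 @ $21.75 + 74 @ $18.75 + 117 @ $23.65 = $12,911.40
Sale 2 (165) [LIFO — newest first]: 39 @ $23.65 + 126 @ $22.85 = $3,801.45
Total COGS = $12,911.40 + $3,801.45 = $16,712.85
Ending inventory: 60 @ $22.85 = $1,371.00
Check: goods available $18,083.85 = COGS $16,712.85 + ending $1,371.00

COGS = $16,712.85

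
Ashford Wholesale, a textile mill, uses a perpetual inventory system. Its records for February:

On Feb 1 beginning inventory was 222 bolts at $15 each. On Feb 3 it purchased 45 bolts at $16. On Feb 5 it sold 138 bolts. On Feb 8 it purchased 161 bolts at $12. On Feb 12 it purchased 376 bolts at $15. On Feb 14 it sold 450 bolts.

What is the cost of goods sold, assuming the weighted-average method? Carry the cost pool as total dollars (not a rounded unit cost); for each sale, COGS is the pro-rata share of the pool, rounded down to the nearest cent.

After Feb 1: 222 on hand, pool $3,330.00 (≈ $15.0000 each)
After Feb 3: 267 on hand, pool $4,050.00 (≈ $15.1685 each)
Feb 5, sell 138: 138/267 × $4,050.00 → $2,093.25
After Feb 8: 290 on hand, pool $3,888.75 (≈ $13.4095 each)
After Feb 12: 666 on hand, pool $9,528.75 (≈ $14.3074 each)
Feb 14, sell 450: 450/666 × $9,528.75 → $6,438.34
Total COGS = $2,093.25 + $6,438.34 = $8,531.59
Ending inventory (cost pool remaining) = $3,090.41

COGS = $8,531.59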